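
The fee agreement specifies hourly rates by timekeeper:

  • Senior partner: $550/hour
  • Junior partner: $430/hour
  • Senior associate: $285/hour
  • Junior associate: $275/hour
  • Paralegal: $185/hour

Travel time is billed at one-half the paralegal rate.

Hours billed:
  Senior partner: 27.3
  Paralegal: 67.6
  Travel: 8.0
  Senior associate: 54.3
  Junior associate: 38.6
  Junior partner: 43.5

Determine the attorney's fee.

$73,056.50

Senior partner: 27.3 × $550 = $15,015.00
Junior partner: 43.5 × $430 = $18,705.00
Senior associate: 54.3 × $285 = $15,475.50
Junior associate: 38.6 × $275 = $10,615.00
Paralegal: 67.6 × $185 = $12,506.00
Subtotal: $15,015.00 + $18,705.00 + $15,475.50 + $10,615.00 + $12,506.00 = $72,316.50
Travel: 8.0 × ($185 ÷ 2) = 8.0 × $92.50 = $740.00
Total: $72,316.50 + $740.00 = $73,056.50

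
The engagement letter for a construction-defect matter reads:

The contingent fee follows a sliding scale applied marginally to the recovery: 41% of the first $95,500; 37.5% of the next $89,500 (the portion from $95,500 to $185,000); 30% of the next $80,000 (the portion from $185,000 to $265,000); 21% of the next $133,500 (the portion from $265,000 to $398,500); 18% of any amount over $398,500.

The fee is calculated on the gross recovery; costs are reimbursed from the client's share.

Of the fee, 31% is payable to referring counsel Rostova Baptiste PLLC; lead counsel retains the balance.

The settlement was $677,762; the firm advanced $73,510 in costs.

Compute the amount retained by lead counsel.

Fee base is the gross recovery, $677,762; costs are reimbursed separately.
First $95,500 at 41% = $39,155.00
Next $89,500 at 37.5% = $33,562.50
Next $80,000 at 30% = $24,000.00
Next $133,500 at 21% = $28,035.00
Remaining $279,262 at 18% = $50,267.16
Fee: $39,155.00 + $33,562.50 + $24,000.00 + $28,035.00 + $50,267.16 = $175,019.66
Referral share: 31% of $175,019.66 = $54,256.09; lead counsel retains $175,019.66 − $54,256.09 = $120,763.57.

$120,763.57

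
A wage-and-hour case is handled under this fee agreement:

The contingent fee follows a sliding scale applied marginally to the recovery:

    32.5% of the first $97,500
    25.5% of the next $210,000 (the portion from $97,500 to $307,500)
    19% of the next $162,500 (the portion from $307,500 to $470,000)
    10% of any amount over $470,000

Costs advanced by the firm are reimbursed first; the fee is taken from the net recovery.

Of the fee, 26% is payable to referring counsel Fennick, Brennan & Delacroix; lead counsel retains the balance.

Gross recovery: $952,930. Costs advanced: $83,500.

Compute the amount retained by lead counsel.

$115,481.07

Fee base (net of costs): $952,930 − $83,500 = $869,430
First $97,500 at 32.5% = $31,687.50
Next $210,000 at 25.5% = $53,550.00
Next $162,500 at 19% = $30,875.00
Remaining $399,430 at 10% = $39,943.00
Fee: $31,687.50 + $53,550.00 + $30,875.00 + $39,943.00 = $156,055.50
Referral share: 26% of $156,055.50 = $40,574.43; lead counsel retains $156,055.50 − $40,574.43 = $115,481.07.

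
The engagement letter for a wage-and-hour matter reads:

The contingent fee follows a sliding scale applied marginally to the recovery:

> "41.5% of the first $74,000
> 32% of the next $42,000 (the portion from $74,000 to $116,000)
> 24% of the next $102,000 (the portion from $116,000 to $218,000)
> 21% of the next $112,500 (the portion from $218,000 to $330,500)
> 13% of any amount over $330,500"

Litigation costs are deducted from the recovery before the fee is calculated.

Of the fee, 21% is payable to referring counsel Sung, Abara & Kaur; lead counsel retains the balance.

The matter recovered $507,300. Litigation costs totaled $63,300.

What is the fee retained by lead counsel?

$84,537.90

Fee base (net of costs): $507,300 − $63,300 = $444,000
First $74,000 at 41.5% = $30,710.00
Next $42,000 at 32% = $13,440.00
Next $102,000 at 24% = $24,480.00
Next $112,500 at 21% = $23,625.00
Remaining $113,500 at 13% = $14,755.00
Fee: $30,710.00 + $13,440.00 + $24,480.00 + $23,625.00 + $14,755.00 = $107,010.00
Referral share: 21% of $107,010.00 = $22,472.10; lead counsel retains $107,010.00 − $22,472.10 = $84,537.90.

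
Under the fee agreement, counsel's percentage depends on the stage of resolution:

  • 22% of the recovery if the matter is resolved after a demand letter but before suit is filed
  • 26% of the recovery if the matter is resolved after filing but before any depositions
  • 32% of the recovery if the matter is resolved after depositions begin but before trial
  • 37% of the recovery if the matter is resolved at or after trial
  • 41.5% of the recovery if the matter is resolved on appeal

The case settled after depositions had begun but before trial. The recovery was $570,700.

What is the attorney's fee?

$182,624.00

The matter settled after depositions had begun but before trial, so the 32% rate applies.
$570,700 × 32% = $182,624.00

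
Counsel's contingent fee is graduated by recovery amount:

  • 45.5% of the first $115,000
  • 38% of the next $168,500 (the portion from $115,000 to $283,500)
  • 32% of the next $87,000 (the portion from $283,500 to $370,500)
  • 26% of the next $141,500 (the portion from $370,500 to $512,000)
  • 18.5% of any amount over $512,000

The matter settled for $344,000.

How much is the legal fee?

First $115,000 at 45.5% = $52,325.00
Next $168,500 at 38% = $64,030.00
Remaining $60,500 at 32% = $19,360.00
Fee: $52,325.00 + $64,030.00 + $19,360.00 = $135,715.00

$135,715.00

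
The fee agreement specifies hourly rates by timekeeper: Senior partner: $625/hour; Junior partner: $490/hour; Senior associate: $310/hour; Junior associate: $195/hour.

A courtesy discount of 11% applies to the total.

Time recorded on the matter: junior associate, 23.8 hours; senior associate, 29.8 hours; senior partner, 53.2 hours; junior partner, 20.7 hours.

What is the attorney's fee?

Senior partner: 53.2 × $625 = $33,250.00
Junior partner: 20.7 × $490 = $10,143.00
Senior associate: 29.8 × $310 = $9,238.00
Junior associate: 23.8 × $195 = $4,641.00
Subtotal: $57,272.00
Less 11% discount: −$6,299.92
Total: $57,272.00 − $6,299.92 = $50,972.08

$50,972.08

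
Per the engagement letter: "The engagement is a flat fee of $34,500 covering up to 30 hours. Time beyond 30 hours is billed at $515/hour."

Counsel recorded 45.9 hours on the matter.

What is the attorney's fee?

$42,688.50

Flat fee: $34,500.00
Excess hours: 45.9 − 30 = 15.9
Overrun: 15.9 × $515 = $8,188.50
Total: $34,500.00 + $8,188.50 = $42,688.50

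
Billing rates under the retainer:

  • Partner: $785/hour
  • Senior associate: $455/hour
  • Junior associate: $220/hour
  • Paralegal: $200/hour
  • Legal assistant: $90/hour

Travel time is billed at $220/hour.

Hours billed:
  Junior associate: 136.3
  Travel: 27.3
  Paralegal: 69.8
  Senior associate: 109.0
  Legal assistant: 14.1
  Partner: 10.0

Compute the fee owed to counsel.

$108,666.00

Partner: 10.0 × $785 = $7,850.00
Senior associate: 109.0 × $455 = $49,595.00
Junior associate: 136.3 × $220 = $29,986.00
Paralegal: 69.8 × $200 = $13,960.00
Legal assistant: 14.1 × $90 = $1,269.00
Subtotal: $7,850.00 + $49,595.00 + $29,986.00 + $13,960.00 + $1,269.00 = $102,660.00
Travel: 27.3 × $220 = $6,006.00
Total: $102,660.00 + $6,006.00 = $108,666.00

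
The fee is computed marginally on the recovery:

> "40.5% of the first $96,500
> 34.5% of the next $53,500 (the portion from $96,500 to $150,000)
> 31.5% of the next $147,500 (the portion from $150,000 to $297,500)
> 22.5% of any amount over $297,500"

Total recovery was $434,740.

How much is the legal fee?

$134,881.50

First $96,500 at 40.5% = $39,082.50
Next $53,500 at 34.5% = $18,457.50
Next $147,500 at 31.5% = $46,462.50
Remaining $137,240 at 22.5% = $30,879.00
Fee: $39,082.50 + $18,457.50 + $46,462.50 + $30,879.00 = $134,881.50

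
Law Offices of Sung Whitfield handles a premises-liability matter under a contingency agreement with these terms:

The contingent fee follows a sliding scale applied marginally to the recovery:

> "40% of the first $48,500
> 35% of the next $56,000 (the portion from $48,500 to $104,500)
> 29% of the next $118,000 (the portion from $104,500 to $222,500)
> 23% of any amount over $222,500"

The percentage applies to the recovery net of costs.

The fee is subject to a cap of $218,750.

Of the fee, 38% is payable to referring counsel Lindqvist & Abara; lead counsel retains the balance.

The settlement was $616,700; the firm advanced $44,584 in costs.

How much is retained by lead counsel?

Fee base (net of costs): $616,700 − $44,584 = $572,116
First $48,500 at 40% = $19,400.00
Next $56,000 at 35% = $19,600.00
Next $118,000 at 29% = $34,220.00
Remaining $349,616 at 23% = $80,411.68
Fee: $19,400.00 + $19,600.00 + $34,220.00 + $80,411.68 = $153,631.68
$153,631.68 is under the $218,750 cap.
Referral share: 38% of $153,631.68 = $58,380.04; lead counsel retains $153,631.68 − $58,380.04 = $95,251.64.

$95,251.64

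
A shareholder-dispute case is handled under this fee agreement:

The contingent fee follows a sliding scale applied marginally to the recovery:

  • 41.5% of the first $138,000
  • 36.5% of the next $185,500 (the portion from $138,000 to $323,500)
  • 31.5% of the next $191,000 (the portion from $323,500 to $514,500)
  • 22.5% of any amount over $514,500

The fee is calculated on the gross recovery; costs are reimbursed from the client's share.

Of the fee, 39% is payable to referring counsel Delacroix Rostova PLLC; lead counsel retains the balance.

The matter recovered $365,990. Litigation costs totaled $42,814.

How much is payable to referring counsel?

Fee base is the gross recovery, $365,990; costs are reimbursed separately.
First $138,000 at 41.5% = $57,270.00
Next $185,500 at 36.5% = $67,707.50
Remaining $42,490 at 31.5% = $13,384.35
Fee: $57,270.00 + $67,707.50 + $13,384.35 = $138,361.85
Referral share: 39% of $138,361.85 = $53,961.12; lead counsel retains $138,361.85 − $53,961.12 = $84,400.73.

$53,961.12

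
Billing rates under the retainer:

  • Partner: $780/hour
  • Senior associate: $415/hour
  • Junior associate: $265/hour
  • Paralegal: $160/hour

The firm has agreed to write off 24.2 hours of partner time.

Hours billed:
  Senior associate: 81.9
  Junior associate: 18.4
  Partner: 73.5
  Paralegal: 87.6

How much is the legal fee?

Partner: 73.5 × $780 = $57,330.00
Senior associate: 81.9 × $415 = $33,988.50
Junior associate: 18.4 × $265 = $4,876.00
Paralegal: 87.6 × $160 = $14,016.00
Subtotal: $110,210.50
Write-off: 24.2 × $780 = $18,876.00
Total: $110,210.50 − $18,876.00 = $91,334.50

$91,334.50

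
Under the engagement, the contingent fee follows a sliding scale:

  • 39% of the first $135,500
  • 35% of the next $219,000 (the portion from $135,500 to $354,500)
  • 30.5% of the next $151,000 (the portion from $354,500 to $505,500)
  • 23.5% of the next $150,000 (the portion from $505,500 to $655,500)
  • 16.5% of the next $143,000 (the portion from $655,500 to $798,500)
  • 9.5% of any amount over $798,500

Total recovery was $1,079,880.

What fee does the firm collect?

First $135,500 at 39% = $52,845.00
Next $219,000 at 35% = $76,650.00
Next $151,000 at 30.5% = $46,055.00
Next $150,000 at 23.5% = $35,250.00
Next $143,000 at 16.5% = $23,595.00
Remaining $281,380 at 9.5% = $26,731.10
Fee: $52,845.00 + $76,650.00 + $46,055.00 + $35,250.00 + $23,595.00 + $26,731.10 = $261,126.10

$261,126.10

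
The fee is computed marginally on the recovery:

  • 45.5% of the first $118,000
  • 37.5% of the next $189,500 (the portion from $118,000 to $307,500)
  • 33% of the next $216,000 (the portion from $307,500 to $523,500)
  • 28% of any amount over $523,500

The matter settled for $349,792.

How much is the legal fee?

$138,708.86

First $118,000 at 45.5% = $53,690.00
Next $189,500 at 37.5% = $71,062.50
Remaining $42,292 at 33% = $13,956.36
Fee: $53,690.00 + $71,062.50 + $13,956.36 = $138,708.86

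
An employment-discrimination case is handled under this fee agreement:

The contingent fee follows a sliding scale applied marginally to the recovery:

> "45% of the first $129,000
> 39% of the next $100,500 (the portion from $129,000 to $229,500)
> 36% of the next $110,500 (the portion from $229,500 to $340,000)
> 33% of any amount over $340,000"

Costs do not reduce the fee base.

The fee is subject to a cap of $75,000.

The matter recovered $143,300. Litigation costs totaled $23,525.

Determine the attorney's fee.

Fee base is the gross recovery, $143,300; costs are reimbursed separately.
First $129,000 at 45% = $58,050.00
Remaining $14,300 at 39% = $5,577.00
Fee: $58,050.00 + $5,577.00 = $63,627.00
$63,627.00 is under the $75,000 cap.

$63,627.00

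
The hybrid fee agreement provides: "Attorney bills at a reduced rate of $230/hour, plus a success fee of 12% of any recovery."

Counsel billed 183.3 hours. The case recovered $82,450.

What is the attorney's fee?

Hourly: 183.3 × $230 = $42,159.00
Success fee: 12% of $82,450 = $9,894.00
Total: $42,159.00 + $9,894.00 = $52,053.00

$52,053.00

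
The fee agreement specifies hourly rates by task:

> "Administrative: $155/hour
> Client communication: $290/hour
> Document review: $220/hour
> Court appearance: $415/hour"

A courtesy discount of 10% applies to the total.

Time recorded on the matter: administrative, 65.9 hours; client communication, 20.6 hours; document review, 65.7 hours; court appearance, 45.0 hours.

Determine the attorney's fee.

$44,385.75

Administrative: 65.9 × $155 = $10,214.50
Client communication: 20.6 × $290 = $5,974.00
Document review: 65.7 × $220 = $14,454.00
Court appearance: 45.0 × $415 = $18,675.00
Subtotal: $49,317.50
Less 10% discount: −$4,931.75
Total: $49,317.50 − $4,931.75 = $44,385.75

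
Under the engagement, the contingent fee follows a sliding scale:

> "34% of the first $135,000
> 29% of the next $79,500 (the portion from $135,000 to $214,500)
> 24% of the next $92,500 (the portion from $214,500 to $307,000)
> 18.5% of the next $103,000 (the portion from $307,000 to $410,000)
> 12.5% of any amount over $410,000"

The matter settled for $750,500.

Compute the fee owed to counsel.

First $135,000 at 34% = $45,900.00
Next $79,500 at 29% = $23,055.00
Next $92,500 at 24% = $22,200.00
Next $103,000 at 18.5% = $19,055.00
Remaining $340,500 at 12.5% = $42,562.50
Fee: $45,900.00 + $23,055.00 + $22,200.00 + $19,055.00 + $42,562.50 = $152,772.50

$152,772.50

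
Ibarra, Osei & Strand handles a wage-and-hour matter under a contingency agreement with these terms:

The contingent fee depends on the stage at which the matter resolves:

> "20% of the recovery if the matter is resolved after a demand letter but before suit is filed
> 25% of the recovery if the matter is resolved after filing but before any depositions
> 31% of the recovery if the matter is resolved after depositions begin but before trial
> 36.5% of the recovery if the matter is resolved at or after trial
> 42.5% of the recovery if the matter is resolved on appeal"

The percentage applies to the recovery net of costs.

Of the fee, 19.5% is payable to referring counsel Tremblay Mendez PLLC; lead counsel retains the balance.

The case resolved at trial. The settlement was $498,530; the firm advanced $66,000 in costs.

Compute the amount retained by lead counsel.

Fee base (net of costs): $498,530 − $66,000 = $432,530
The matter resolved at trial, so the 36.5% rate applies.
$432,530 × 36.5% = $157,873.45
Referral share: 19.5% of $157,873.45 = $30,785.32; lead counsel retains $157,873.45 − $30,785.32 = $127,088.13.

$127,088.13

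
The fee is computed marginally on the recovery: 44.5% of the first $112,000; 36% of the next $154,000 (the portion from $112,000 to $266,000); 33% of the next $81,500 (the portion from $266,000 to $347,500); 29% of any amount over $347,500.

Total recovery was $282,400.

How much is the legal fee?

$110,692.00

First $112,000 at 44.5% = $49,840.00
Next $154,000 at 36% = $55,440.00
Remaining $16,400 at 33% = $5,412.00
Fee: $49,840.00 + $55,440.00 + $5,412.00 = $110,692.00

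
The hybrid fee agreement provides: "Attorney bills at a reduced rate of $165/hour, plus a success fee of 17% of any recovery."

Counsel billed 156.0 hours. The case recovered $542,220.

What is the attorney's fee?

Hourly: 156.0 × $165 = $25,740.00
Success fee: 17% of $542,220 = $92,177.40
Total: $25,740.00 + $92,177.40 = $117,917.40

$117,917.40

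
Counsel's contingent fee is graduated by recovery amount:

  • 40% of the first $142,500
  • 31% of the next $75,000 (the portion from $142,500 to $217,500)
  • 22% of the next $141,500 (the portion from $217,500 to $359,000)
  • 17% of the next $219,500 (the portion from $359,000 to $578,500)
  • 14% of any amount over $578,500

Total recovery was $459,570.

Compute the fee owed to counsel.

$128,476.90

First $142,500 at 40% = $57,000.00
Next $75,000 at 31% = $23,250.00
Next $141,500 at 22% = $31,130.00
Remaining $100,570 at 17% = $17,096.90
Fee: $57,000.00 + $23,250.00 + $31,130.00 + $17,096.90 = $128,476.90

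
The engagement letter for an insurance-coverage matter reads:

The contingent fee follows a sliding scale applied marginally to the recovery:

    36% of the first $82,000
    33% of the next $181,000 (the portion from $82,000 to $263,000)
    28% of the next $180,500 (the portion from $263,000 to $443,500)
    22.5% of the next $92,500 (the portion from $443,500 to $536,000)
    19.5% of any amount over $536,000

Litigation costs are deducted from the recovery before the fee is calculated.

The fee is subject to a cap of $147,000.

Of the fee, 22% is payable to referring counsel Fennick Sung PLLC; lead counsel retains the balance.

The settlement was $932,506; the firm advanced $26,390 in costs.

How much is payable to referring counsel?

Fee base (net of costs): $932,506 − $26,390 = $906,116
First $82,000 at 36% = $29,520.00
Next $181,000 at 33% = $59,730.00
Next $180,500 at 28% = $50,540.00
Next $92,500 at 22.5% = $20,812.50
Remaining $370,116 at 19.5% = $72,172.62
Fee: $29,520.00 + $59,730.00 + $50,540.00 + $20,812.50 + $72,172.62 = $232,775.12
$232,775.12 exceeds the $147,000 cap, so the fee is capped at $147,000.00.
Referral share: 22% of $147,000.00 = $32,340.00; lead counsel retains $147,000.00 − $32,340.00 = $114,660.00.

$32,340.00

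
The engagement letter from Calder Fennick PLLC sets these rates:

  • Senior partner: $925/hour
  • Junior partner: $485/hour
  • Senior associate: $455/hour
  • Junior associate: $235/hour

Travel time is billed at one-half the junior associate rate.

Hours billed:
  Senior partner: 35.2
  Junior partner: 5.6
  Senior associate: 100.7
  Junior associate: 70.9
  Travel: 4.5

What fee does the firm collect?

Senior partner: 35.2 × $925 = $32,560.00
Junior partner: 5.6 × $485 = $2,716.00
Senior associate: 100.7 × $455 = $45,818.50
Junior associate: 70.9 × $235 = $16,661.50
Subtotal: $32,560.00 + $2,716.00 + $45,818.50 + $16,661.50 = $97,756.00
Travel: 4.5 × ($235 ÷ 2) = 4.5 × $117.50 = $528.75
Total: $97,756.00 + $528.75 = $98,284.75

$98,284.75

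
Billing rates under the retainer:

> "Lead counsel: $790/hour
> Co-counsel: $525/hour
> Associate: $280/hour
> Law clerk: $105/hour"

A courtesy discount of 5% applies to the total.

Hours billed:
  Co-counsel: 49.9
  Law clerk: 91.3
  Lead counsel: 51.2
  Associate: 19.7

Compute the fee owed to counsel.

$77,660.60

Lead counsel: 51.2 × $790 = $40,448.00
Co-counsel: 49.9 × $525 = $26,197.50
Associate: 19.7 × $280 = $5,516.00
Law clerk: 91.3 × $105 = $9,586.50
Subtotal: $81,748.00
Less 5% discount: −$4,087.40
Total: $81,748.00 − $4,087.40 = $77,660.60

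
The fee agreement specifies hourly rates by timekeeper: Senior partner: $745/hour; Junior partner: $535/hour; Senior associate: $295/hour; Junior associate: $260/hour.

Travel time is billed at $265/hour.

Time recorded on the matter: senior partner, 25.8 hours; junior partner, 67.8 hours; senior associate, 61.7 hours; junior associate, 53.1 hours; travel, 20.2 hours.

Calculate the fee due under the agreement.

Senior partner: 25.8 × $745 = $19,221.00
Junior partner: 67.8 × $535 = $36,273.00
Senior associate: 61.7 × $295 = $18,201.50
Junior associate: 53.1 × $260 = $13,806.00
Subtotal: $19,221.00 + $36,273.00 + $18,201.50 + $13,806.00 = $87,501.50
Travel: 20.2 × $265 = $5,353.00
Total: $87,501.50 + $5,353.00 = $92,854.50

$92,854.50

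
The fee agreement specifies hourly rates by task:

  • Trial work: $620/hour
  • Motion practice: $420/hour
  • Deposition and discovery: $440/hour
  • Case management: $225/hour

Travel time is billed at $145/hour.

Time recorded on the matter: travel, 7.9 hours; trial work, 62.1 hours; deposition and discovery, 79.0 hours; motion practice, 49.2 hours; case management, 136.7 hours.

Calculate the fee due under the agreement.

Trial work: 62.1 × $620 = $38,502.00
Motion practice: 49.2 × $420 = $20,664.00
Deposition and discovery: 79.0 × $440 = $34,760.00
Case management: 136.7 × $225 = $30,757.50
Subtotal: $38,502.00 + $20,664.00 + $34,760.00 + $30,757.50 = $124,683.50
Travel: 7.9 × $145 = $1,145.50
Total: $124,683.50 + $1,145.50 = $125,829.00

$125,829.00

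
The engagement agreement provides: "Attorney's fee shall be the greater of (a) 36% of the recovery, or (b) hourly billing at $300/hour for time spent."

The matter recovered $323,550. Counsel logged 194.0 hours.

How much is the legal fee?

$116,478.00

(a) 36% of $323,550 = $116,478.00
(b) 194.0 × $300 = $58,200.00
The greater is (a): $116,478.00.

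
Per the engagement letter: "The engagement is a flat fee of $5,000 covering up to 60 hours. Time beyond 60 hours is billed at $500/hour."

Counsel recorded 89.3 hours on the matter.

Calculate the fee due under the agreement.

$19,650.00

Flat fee: $5,000.00
Excess hours: 89.3 − 60 = 29.3
Overrun: 29.3 × $500 = $14,650.00
Total: $5,000.00 + $14,650.00 = $19,650.00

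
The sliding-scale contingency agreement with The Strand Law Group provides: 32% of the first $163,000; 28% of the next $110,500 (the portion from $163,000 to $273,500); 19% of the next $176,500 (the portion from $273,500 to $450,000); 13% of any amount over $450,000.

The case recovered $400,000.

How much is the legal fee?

First $163,000 at 32% = $52,160.00
Next $110,500 at 28% = $30,940.00
Remaining $126,500 at 19% = $24,035.00
Fee: $52,160.00 + $30,940.00 + $24,035.00 = $107,135.00

$107,135.00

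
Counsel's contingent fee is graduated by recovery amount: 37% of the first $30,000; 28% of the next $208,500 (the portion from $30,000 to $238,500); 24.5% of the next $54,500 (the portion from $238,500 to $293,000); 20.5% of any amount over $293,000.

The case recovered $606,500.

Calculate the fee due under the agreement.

First $30,000 at 37% = $11,100.00
Next $208,500 at 28% = $58,380.00
Next $54,500 at 24.5% = $13,352.50
Remaining $313,500 at 20.5% = $64,267.50
Fee: $11,100.00 + $58,380.00 + $13,352.50 + $64,267.50 = $147,100.00

$147,100.00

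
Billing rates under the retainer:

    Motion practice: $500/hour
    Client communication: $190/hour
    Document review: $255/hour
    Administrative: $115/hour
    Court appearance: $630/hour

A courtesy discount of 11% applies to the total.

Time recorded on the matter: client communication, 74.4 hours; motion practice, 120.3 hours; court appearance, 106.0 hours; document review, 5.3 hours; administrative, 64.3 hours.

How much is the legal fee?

$133,332.68

Motion practice: 120.3 × $500 = $60,150.00
Client communication: 74.4 × $190 = $14,136.00
Document review: 5.3 × $255 = $1,351.50
Administrative: 64.3 × $115 = $7,394.50
Court appearance: 106.0 × $630 = $66,780.00
Subtotal: $149,812.00
Less 11% discount: −$16,479.32
Total: $149,812.00 − $16,479.32 = $133,332.68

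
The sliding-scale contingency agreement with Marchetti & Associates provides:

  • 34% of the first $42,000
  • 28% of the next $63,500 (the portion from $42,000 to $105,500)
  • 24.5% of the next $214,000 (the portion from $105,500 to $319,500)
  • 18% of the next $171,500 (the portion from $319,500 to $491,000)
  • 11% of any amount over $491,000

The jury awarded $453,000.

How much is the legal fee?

$108,520.00

First $42,000 at 34% = $14,280.00
Next $63,500 at 28% = $17,780.00
Next $214,000 at 24.5% = $52,430.00
Remaining $133,500 at 18% = $24,030.00
Fee: $14,280.00 + $17,780.00 + $52,430.00 + $24,030.00 = $108,520.00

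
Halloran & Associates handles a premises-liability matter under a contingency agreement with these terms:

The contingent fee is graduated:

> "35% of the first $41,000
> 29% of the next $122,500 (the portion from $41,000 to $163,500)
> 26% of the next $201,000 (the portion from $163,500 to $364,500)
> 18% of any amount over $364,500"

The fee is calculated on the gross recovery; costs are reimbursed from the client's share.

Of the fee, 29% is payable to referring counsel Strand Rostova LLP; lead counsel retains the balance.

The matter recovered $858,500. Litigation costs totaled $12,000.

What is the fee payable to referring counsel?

Fee base is the gross recovery, $858,500; costs are reimbursed separately.
First $41,000 at 35% = $14,350.00
Next $122,500 at 29% = $35,525.00
Next $201,000 at 26% = $52,260.00
Remaining $494,000 at 18% = $88,920.00
Fee: $14,350.00 + $35,525.00 + $52,260.00 + $88,920.00 = $191,055.00
Referral share: 29% of $191,055.00 = $55,405.95; lead counsel retains $191,055.00 − $55,405.95 = $135,649.05.

$55,405.95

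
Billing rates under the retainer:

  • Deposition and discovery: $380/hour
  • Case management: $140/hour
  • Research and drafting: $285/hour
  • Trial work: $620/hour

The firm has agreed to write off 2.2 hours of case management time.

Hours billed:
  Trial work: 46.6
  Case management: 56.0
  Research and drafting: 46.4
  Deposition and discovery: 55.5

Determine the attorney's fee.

Deposition and discovery: 55.5 × $380 = $21,090.00
Case management: 56.0 × $140 = $7,840.00
Research and drafting: 46.4 × $285 = $13,224.00
Trial work: 46.6 × $620 = $28,892.00
Subtotal: $71,046.00
Write-off: 2.2 × $140 = $308.00
Total: $71,046.00 − $308.00 = $70,738.00

$70,738.00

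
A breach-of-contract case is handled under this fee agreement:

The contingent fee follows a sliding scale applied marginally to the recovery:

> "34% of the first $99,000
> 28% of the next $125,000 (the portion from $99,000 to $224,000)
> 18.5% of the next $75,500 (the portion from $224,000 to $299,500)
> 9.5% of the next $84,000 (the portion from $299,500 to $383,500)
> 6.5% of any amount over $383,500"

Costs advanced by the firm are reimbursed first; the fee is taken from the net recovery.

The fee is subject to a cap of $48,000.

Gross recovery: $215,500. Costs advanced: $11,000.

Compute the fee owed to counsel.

Fee base (net of costs): $215,500 − $11,000 = $204,500
First $99,000 at 34% = $33,660.00
Remaining $105,500 at 28% = $29,540.00
Fee: $33,660.00 + $29,540.00 = $63,200.00
$63,200.00 exceeds the $48,000 cap, so the fee is capped at $48,000.00.

$48,000.00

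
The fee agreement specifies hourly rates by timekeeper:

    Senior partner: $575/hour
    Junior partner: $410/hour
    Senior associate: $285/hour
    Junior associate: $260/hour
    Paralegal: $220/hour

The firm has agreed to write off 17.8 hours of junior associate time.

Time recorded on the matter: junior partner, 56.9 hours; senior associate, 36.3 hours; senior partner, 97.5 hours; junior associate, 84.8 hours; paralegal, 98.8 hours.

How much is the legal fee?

$128,893.00

Senior partner: 97.5 × $575 = $56,062.50
Junior partner: 56.9 × $410 = $23,329.00
Senior associate: 36.3 × $285 = $10,345.50
Junior associate: 84.8 × $260 = $22,048.00
Paralegal: 98.8 × $220 = $21,736.00
Subtotal: $133,521.00
Write-off: 17.8 × $260 = $4,628.00
Total: $133,521.00 − $4,628.00 = $128,893.00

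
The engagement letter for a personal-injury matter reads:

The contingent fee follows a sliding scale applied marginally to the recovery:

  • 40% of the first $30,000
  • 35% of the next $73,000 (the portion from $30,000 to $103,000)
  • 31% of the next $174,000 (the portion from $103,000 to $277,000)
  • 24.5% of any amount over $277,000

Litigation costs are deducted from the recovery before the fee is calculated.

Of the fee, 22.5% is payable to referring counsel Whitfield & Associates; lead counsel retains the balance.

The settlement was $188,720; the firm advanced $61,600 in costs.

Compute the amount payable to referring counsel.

Fee base (net of costs): $188,720 − $61,600 = $127,120
First $30,000 at 40% = $12,000.00
Next $73,000 at 35% = $25,550.00
Remaining $24,120 at 31% = $7,477.20
Fee: $12,000.00 + $25,550.00 + $7,477.20 = $45,027.20
Referral share: 22.5% of $45,027.20 = $10,131.12; lead counsel retains $45,027.20 − $10,131.12 = $34,896.08.

$10,131.12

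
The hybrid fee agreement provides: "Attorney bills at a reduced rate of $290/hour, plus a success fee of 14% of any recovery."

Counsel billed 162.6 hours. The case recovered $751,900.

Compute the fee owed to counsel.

$152,420.00

Hourly: 162.6 × $290 = $47,154.00
Success fee: 14% of $751,900 = $105,266.00
Total: $47,154.00 + $105,266.00 = $152,420.00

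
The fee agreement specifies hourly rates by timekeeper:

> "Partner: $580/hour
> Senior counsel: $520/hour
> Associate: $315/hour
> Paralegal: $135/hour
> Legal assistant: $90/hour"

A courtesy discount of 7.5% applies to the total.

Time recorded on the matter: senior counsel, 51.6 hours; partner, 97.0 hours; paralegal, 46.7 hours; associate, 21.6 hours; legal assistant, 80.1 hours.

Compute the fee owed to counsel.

$95,653.79

Partner: 97.0 × $580 = $56,260.00
Senior counsel: 51.6 × $520 = $26,832.00
Associate: 21.6 × $315 = $6,804.00
Paralegal: 46.7 × $135 = $6,304.50
Legal assistant: 80.1 × $90 = $7,209.00
Subtotal: $103,409.50
Less 7.5% discount: −$7,755.71
Total: $103,409.50 − $7,755.71 = $95,653.79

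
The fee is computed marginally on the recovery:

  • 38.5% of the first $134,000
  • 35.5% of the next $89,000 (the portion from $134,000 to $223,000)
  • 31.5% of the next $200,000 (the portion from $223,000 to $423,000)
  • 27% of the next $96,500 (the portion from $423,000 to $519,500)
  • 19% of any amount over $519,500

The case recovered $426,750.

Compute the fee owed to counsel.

First $134,000 at 38.5% = $51,590.00
Next $89,000 at 35.5% = $31,595.00
Next $200,000 at 31.5% = $63,000.00
Remaining $3,750 at 27% = $1,012.50
Fee: $51,590.00 + $31,595.00 + $63,000.00 + $1,012.50 = $147,197.50

$147,197.50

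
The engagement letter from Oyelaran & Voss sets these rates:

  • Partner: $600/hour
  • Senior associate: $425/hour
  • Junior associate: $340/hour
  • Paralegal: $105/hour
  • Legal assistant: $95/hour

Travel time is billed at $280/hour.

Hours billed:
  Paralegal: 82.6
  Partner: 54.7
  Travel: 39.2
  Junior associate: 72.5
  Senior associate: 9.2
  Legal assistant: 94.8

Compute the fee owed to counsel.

$90,035.00

Partner: 54.7 × $600 = $32,820.00
Senior associate: 9.2 × $425 = $3,910.00
Junior associate: 72.5 × $340 = $24,650.00
Paralegal: 82.6 × $105 = $8,673.00
Legal assistant: 94.8 × $95 = $9,006.00
Subtotal: $32,820.00 + $3,910.00 + $24,650.00 + $8,673.00 + $9,006.00 = $79,059.00
Travel: 39.2 × $280 = $10,976.00
Total: $79,059.00 + $10,976.00 = $90,035.00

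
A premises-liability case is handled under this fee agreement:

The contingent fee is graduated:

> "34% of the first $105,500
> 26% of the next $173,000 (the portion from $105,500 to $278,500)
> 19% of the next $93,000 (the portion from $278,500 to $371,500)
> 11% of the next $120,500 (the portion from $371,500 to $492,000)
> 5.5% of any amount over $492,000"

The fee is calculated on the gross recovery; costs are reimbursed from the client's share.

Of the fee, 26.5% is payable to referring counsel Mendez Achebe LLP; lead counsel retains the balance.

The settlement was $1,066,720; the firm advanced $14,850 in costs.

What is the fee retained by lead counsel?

Fee base is the gross recovery, $1,066,720; costs are reimbursed separately.
First $105,500 at 34% = $35,870.00
Next $173,000 at 26% = $44,980.00
Next $93,000 at 19% = $17,670.00
Next $120,500 at 11% = $13,255.00
Remaining $574,720 at 5.5% = $31,609.60
Fee: $35,870.00 + $44,980.00 + $17,670.00 + $13,255.00 + $31,609.60 = $143,384.60
Referral share: 26.5% of $143,384.60 = $37,996.92; lead counsel retains $143,384.60 − $37,996.92 = $105,387.68.

$105,387.68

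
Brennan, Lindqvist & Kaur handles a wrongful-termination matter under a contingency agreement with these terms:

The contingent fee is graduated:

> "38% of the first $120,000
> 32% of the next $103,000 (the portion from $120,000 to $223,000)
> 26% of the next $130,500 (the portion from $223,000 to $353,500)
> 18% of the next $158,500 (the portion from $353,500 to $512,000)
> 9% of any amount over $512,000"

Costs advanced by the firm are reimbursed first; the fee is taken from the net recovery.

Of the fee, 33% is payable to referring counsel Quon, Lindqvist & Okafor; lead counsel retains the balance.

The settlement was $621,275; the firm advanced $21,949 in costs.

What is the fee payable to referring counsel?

$49,130.18

Fee base (net of costs): $621,275 − $21,949 = $599,326
First $120,000 at 38% = $45,600.00
Next $103,000 at 32% = $32,960.00
Next $130,500 at 26% = $33,930.00
Next $158,500 at 18% = $28,530.00
Remaining $87,326 at 9% = $7,859.34
Fee: $45,600.00 + $32,960.00 + $33,930.00 + $28,530.00 + $7,859.34 = $148,879.34
Referral share: 33% of $148,879.34 = $49,130.18; lead counsel retains $148,879.34 − $49,130.18 = $99,749.16.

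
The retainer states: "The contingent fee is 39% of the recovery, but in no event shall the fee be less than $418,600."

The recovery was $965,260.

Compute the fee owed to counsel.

$418,600.00

39% of $965,260 = $376,451.40
That is below the $418,600 minimum, so the minimum applies.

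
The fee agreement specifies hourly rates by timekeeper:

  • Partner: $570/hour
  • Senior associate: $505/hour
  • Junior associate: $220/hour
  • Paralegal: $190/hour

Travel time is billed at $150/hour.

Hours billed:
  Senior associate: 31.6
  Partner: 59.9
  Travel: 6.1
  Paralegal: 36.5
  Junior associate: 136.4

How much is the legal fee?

$87,959.00

Partner: 59.9 × $570 = $34,143.00
Senior associate: 31.6 × $505 = $15,958.00
Junior associate: 136.4 × $220 = $30,008.00
Paralegal: 36.5 × $190 = $6,935.00
Subtotal: $34,143.00 + $15,958.00 + $30,008.00 + $6,935.00 = $87,044.00
Travel: 6.1 × $150 = $915.00
Total: $87,044.00 + $915.00 = $87,959.00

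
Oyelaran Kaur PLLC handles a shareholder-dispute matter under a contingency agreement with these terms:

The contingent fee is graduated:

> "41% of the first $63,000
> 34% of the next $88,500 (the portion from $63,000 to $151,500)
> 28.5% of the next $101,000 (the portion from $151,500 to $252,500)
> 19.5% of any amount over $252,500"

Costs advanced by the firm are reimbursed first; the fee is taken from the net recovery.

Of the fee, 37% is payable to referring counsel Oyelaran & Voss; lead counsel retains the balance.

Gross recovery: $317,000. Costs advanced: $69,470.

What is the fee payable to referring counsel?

Fee base (net of costs): $317,000 − $69,470 = $247,530
First $63,000 at 41% = $25,830.00
Next $88,500 at 34% = $30,090.00
Remaining $96,030 at 28.5% = $27,368.55
Fee: $25,830.00 + $30,090.00 + $27,368.55 = $83,288.55
Referral share: 37% of $83,288.55 = $30,816.76; lead counsel retains $83,288.55 − $30,816.76 = $52,471.79.

$30,816.76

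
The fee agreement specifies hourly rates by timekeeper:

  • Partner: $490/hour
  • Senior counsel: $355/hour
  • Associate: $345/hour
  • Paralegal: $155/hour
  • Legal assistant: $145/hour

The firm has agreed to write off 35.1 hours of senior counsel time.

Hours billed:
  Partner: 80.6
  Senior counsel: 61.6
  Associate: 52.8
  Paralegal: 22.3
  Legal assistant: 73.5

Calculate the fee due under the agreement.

$81,231.50

Partner: 80.6 × $490 = $39,494.00
Senior counsel: 61.6 × $355 = $21,868.00
Associate: 52.8 × $345 = $18,216.00
Paralegal: 22.3 × $155 = $3,456.50
Legal assistant: 73.5 × $145 = $10,657.50
Subtotal: $93,692.00
Write-off: 35.1 × $355 = $12,460.50
Total: $93,692.00 − $12,460.50 = $81,231.50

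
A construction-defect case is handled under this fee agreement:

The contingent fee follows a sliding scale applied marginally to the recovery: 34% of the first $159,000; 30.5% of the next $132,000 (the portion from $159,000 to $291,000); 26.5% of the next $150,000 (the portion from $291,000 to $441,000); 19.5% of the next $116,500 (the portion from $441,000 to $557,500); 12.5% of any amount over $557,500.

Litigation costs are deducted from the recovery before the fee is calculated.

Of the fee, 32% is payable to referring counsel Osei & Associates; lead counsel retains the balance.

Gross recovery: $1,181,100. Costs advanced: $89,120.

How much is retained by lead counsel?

Fee base (net of costs): $1,181,100 − $89,120 = $1,091,980
First $159,000 at 34% = $54,060.00
Next $132,000 at 30.5% = $40,260.00
Next $150,000 at 26.5% = $39,750.00
Next $116,500 at 19.5% = $22,717.50
Remaining $534,480 at 12.5% = $66,810.00
Fee: $54,060.00 + $40,260.00 + $39,750.00 + $22,717.50 + $66,810.00 = $223,597.50
Referral share: 32% of $223,597.50 = $71,551.20; lead counsel retains $223,597.50 − $71,551.20 = $152,046.30.

$152,046.30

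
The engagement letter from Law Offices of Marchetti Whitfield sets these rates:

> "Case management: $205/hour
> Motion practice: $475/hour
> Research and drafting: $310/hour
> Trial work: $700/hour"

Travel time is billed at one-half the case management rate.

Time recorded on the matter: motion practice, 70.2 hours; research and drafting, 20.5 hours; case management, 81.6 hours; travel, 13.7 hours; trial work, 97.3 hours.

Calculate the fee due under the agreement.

$125,942.25

Case management: 81.6 × $205 = $16,728.00
Motion practice: 70.2 × $475 = $33,345.00
Research and drafting: 20.5 × $310 = $6,355.00
Trial work: 97.3 × $700 = $68,110.00
Subtotal: $16,728.00 + $33,345.00 + $6,355.00 + $68,110.00 = $124,538.00
Travel: 13.7 × ($205 ÷ 2) = 13.7 × $102.50 = $1,404.25
Total: $124,538.00 + $1,404.25 = $125,942.25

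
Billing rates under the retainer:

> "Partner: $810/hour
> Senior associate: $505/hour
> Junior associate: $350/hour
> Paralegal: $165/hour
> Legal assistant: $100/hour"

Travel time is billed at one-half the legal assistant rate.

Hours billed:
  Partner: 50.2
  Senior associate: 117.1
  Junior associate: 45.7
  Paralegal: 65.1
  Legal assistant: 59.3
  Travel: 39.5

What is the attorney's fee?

$134,439.00

Partner: 50.2 × $810 = $40,662.00
Senior associate: 117.1 × $505 = $59,135.50
Junior associate: 45.7 × $350 = $15,995.00
Paralegal: 65.1 × $165 = $10,741.50
Legal assistant: 59.3 × $100 = $5,930.00
Subtotal: $40,662.00 + $59,135.50 + $15,995.00 + $10,741.50 + $5,930.00 = $132,464.00
Travel: 39.5 × ($100 ÷ 2) = 39.5 × $50.00 = $1,975.00
Total: $132,464.00 + $1,975.00 = $134,439.00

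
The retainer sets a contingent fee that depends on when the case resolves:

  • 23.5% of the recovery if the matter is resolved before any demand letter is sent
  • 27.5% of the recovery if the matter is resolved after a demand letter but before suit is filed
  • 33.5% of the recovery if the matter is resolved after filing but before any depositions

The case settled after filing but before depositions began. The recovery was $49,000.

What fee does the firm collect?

The matter settled after filing but before depositions began, so the 33.5% rate applies.
$49,000 × 33.5% = $16,415.00

$16,415.00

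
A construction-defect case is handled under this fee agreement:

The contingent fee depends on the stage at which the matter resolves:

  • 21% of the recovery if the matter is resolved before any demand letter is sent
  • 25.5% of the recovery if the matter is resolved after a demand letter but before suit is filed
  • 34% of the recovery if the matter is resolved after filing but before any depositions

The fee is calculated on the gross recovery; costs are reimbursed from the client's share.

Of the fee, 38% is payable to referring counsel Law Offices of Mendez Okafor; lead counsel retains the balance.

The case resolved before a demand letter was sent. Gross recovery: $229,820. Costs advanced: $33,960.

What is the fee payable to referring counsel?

Fee base is the gross recovery, $229,820; costs are reimbursed separately.
The matter resolved before a demand letter was sent, so the 21% rate applies.
$229,820 × 21% = $48,262.20
Referral share: 38% of $48,262.20 = $18,339.64; lead counsel retains $48,262.20 − $18,339.64 = $29,922.56.

$18,339.64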